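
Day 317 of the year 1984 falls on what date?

January has 31 days (317 − 31 = 286 remain).
February has 29 days (286 − 29 = 257 remain).
March has 31 days (257 − 31 = 226 remain).
April has 30 days (226 − 30 = 196 remain).
May has 31 days (196 − 31 = 165 remain).
June has 30 days (165 − 30 = 135 remain).
July has 31 days (135 − 31 = 104 remain).
August has 31 days (104 − 31 = 73 remain).
September has 30 days (73 − 30 = 43 remain).
October has 31 days (43 − 31 = 12 remain).
12 into November → November 12.

12 November 1984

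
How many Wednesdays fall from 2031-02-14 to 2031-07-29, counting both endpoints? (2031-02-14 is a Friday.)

23

2031-02-14 is a Friday; the first Wednesday on or after it is 2031-02-19 (5 days later).
From 2031-02-19 to 2031-07-29: 9 + 31 + 30 + 31 + 30 + 29 = 160 days (rest of February, March, April, May, June, July).
160 ÷ 7 = 22 full weeks with remainder 6, so 22 more Wednesdays after the first → 23.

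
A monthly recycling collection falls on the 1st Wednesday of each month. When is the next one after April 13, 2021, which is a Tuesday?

April 2021 starts on a Thursday, so its 1st Wednesday is April 7, 2021 (6 days in).
That is not after April 13, 2021, so look at May 2021.
May 2021 starts on a Saturday, so its 1st Wednesday is May 5, 2021 (4 days in).

May 5, 2021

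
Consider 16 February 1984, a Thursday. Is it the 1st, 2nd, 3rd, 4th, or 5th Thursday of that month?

3rd

Day 16 falls in week ⌈16/7⌉ of the month.
Days 1–7 hold the 1st Thursday, 8–14 the 2nd, 15–21 the 3rd, 22–28 the 4th, 29–31 the 5th.
16 is in the range for the 3rd.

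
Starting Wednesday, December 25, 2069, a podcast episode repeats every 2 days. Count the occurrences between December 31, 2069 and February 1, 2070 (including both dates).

Occurrences land 2·i days after December 25, 2069 for i = 0, 1, 2, …
December 31, 2069 is 6 days after the start; 6 ÷ 2 = 3 remainder 0. First occurrence in the window: #4 on December 31, 2069 (3×2 = 6 days in).
February 1, 2070 is 38 days after the start; 38 ÷ 2 = 19 remainder 0. Last occurrence in the window: #20 on February 1, 2070.
Occurrences #4 through #20: 17 in total.

17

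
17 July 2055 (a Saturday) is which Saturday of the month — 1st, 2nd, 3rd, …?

3rd

Day 17 falls in week ⌈17/7⌉ of the month.
Days 1–7 hold the 1st Saturday, 8–14 the 2nd, 15–21 the 3rd, 22–28 the 4th, 29–31 the 5th.
17 is in the range for the 3rd.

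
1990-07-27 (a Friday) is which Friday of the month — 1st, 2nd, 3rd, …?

4th

Day 27 falls in week ⌈27/7⌉ of the month.
Days 1–7 hold the 1st Friday, 8–14 the 2nd, 15–21 the 3rd, 22–28 the 4th, 29–31 the 5th.
27 is in the range for the 4th.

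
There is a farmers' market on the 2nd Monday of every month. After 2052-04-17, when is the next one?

2052-05-13

April 2052 starts on a Monday; its first Monday is the 1st, so the 2nd Monday is the 8th — 2052-04-08.
That is not after 2052-04-17, so look at May 2052.
May 2052 starts on a Wednesday; its first Monday is the 6th, so the 2nd Monday is the 13th — 2052-05-13.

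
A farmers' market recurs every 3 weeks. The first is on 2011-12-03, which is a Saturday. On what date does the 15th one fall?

The 15th occurrence is 14 intervals after the first: 14 × 21 = 294 days after 2011-12-03.
December has 31 days — 28 days to the end of December leaves 266.
January has 31 days (235 left).
February has 29 days (206 left).
March has 31 days (175 left).
April has 30 days (145 left).
May has 31 days (114 left).
June has 30 days (84 left).
July has 31 days (53 left).
August has 31 days (22 left).
22 days into September → 2012-09-22.

2012-09-22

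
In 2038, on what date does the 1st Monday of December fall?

The first Monday of December 2038 is December 6.

6 December 2038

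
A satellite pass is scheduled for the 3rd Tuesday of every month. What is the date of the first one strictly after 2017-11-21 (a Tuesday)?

2017-12-19

November 2017 starts on a Wednesday; its first Tuesday is the 7th, so the 3rd Tuesday is the 21st — 2017-11-21.
That is not after 2017-11-21, so look at December 2017.
December 2017 starts on a Friday; its first Tuesday is the 5th, so the 3rd Tuesday is the 19th — 2017-12-19.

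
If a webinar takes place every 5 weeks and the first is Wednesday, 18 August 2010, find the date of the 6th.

The 6th occurrence is 5 intervals after the first: 5 × 35 = 175 days after 18 August 2010.
August has 31 days — 13 days to the end of August leaves 162.
September has 30 days (132 left).
October has 31 days (101 left).
November has 30 days (71 left).
December has 31 days (40 left).
January has 31 days (9 left).
9 days into February → 9 February 2011.

9 February 2011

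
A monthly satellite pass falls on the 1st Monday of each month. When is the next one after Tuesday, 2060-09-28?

September 2060 starts on a Wednesday, so its 1st Monday is 2060-09-06 (5 days in).
That is not after 2060-09-28, so look at October 2060.
October 2060 starts on a Friday, so its 1st Monday is 2060-10-04 (3 days in).

2060-10-04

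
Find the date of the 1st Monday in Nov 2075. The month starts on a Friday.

Nov 4, 2075

Nov 2075 begins on a Friday, so the first Monday is Nov 4 (3 days later).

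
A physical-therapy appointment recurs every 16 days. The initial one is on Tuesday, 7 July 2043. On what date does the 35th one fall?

The 35th occurrence is 34 intervals after the first: 34 × 16 = 544 days after 7 July 2043.
July has 31 days — 24 days to the end of July leaves 520.
From end of July to end of 2043 is 153 days (367 left).
2044 has 366 days (1 left).
1 day into January → 1 January 2045.

1 January 2045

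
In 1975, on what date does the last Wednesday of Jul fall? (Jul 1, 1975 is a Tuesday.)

Jul 30, 1975

Jul 1975 begins on a Tuesday, so the first Wednesday is Jul 2 (1 day later).
Jul 1975 has 31 days. Adding weeks: 2, 9, 16, 23, 30 — the last one ≤ 31 is the 30th.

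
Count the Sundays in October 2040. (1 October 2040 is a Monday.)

4

1 October 2040 is a Monday; the first Sunday on or after it is 7 October 2040 (6 days later).
From 7 October 2040 to 31 October 2040 is 31 − 7 = 24 days.
24 ÷ 7 = 3 full weeks with remainder 3, so 3 more Sundays after the first → 4.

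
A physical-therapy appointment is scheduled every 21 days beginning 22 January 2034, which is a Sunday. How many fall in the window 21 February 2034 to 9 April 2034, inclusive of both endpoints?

2

Occurrences land 21·i days after 22 January 2034 for i = 0, 1, 2, …
21 February 2034 is 30 days after the start; 30 ÷ 21 = 1 remainder 9; since the remainder is 9, round up to i = 2. First occurrence in the window: #3 on 5 March 2034 (2×21 = 42 days in).
9 April 2034 is 77 days after the start; 77 ÷ 21 = 3 remainder 14. Last occurrence in the window: #4 on 26 March 2034.
Occurrences #3 through #4: 2 in total.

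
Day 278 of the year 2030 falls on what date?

January has 31 days (278 − 31 = 247 remain).
February has 28 days (247 − 28 = 219 remain).
March has 31 days (219 − 31 = 188 remain).
April has 30 days (188 − 30 = 158 remain).
May has 31 days (158 − 31 = 127 remain).
June has 30 days (127 − 30 = 97 remain).
July has 31 days (97 − 31 = 66 remain).
August has 31 days (66 − 31 = 35 remain).
September has 30 days (35 − 30 = 5 remain).
5 into October → October 5.

October 5, 2030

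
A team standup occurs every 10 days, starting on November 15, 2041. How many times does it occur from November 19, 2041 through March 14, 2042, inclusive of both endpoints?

11

Occurrences land 10·i days after November 15, 2041 for i = 0, 1, 2, …
November 19, 2041 is 4 days after the start; 4 ÷ 10 = 0 remainder 4; since the remainder is 4, round up to i = 1. First occurrence in the window: #2 on November 25, 2041 (1×10 = 10 days in).
March 14, 2042 is 119 days after the start; 119 ÷ 10 = 11 remainder 9. Last occurrence in the window: #12 on March 5, 2042.
Occurrences #2 through #12: 11 in total.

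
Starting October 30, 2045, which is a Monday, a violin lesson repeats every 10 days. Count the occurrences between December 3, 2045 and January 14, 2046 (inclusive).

4

Occurrences land 10·i days after October 30, 2045 for i = 0, 1, 2, …
December 3, 2045 is 34 days after the start; 34 ÷ 10 = 3 remainder 4; since the remainder is 4, round up to i = 4. First occurrence in the window: #5 on December 9, 2045 (4×10 = 40 days in).
January 14, 2046 is 76 days after the start; 76 ÷ 10 = 7 remainder 6. Last occurrence in the window: #8 on January 8, 2046.
Occurrences #5 through #8: 4 in total.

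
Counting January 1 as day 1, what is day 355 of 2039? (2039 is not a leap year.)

Jan has 31 days (355 − 31 = 324 remain).
Feb has 28 days (324 − 28 = 296 remain).
Mar has 31 days (296 − 31 = 265 remain).
Apr has 30 days (265 − 30 = 235 remain).
May has 31 days (235 − 31 = 204 remain).
Jun has 30 days (204 − 30 = 174 remain).
Jul has 31 days (174 − 31 = 143 remain).
Aug has 31 days (143 − 31 = 112 remain).
Sep has 30 days (112 − 30 = 82 remain).
Oct has 31 days (82 − 31 = 51 remain).
Nov has 30 days (51 − 30 = 21 remain).
21 into Dec → Dec 21.

Dec 21, 2039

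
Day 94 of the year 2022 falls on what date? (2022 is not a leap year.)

Apr 4, 2022

Jan has 31 days (94 − 31 = 63 remain).
Feb has 28 days (63 − 28 = 35 remain).
Mar has 31 days (35 − 31 = 4 remain).
4 into Apr → Apr 4.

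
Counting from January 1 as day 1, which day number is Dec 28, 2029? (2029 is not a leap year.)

362

Days in months before Dec: 31 + 28 + 31 + 30 + 31 + 30 + 31 + 31 + 30 + 31 + 30 = 334.
Plus 28 days into Dec → day 362.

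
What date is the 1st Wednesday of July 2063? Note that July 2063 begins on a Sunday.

2063-07-04

July 2063 begins on a Sunday, so the first Wednesday is July 4 (3 days later).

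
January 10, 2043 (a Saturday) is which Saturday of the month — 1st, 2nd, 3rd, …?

2nd

Day 10 falls in week ⌈10/7⌉ of the month.
Days 1–7 hold the 1st Saturday, 8–14 the 2nd, 15–21 the 3rd, 22–28 the 4th, 29–31 the 5th.
10 is in the range for the 2nd.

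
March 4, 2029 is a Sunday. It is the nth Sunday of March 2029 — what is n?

1st

Day 4 falls in week ⌈4/7⌉ of the month.
Days 1–7 hold the 1st Sunday, 8–14 the 2nd, 15–21 the 3rd, 22–28 the 4th, 29–31 the 5th.
4 is in the range for the 1st.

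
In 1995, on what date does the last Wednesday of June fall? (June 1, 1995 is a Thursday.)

June 1995 begins on a Thursday, so the first Wednesday is June 7 (6 days later).
June 1995 has 30 days. Adding weeks: 7, 14, 21, 28 — the last one ≤ 30 is the 28th.

28 June 1995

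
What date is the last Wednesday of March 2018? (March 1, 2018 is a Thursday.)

March 2018 begins on a Thursday, so the first Wednesday is March 7 (6 days later).
March 2018 has 31 days. Adding weeks: 7, 14, 21, 28 — the last one ≤ 31 is the 28th.

2018-03-28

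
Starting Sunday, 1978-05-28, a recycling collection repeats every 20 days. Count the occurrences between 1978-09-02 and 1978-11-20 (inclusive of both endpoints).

Occurrences land 20·i days after 1978-05-28 for i = 0, 1, 2, …
1978-09-02 is 97 days after the start; 97 ÷ 20 = 4 remainder 17; since the remainder is 17, round up to i = 5. First occurrence in the window: #6 on 1978-09-05 (5×20 = 100 days in).
1978-11-20 is 176 days after the start; 176 ÷ 20 = 8 remainder 16. Last occurrence in the window: #9 on 1978-11-04.
Occurrences #6 through #9: 4 in total.

4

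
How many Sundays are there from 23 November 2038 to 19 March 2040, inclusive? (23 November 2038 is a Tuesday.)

23 November 2038 is a Tuesday; the first Sunday on or after it is 28 November 2038 (5 days later).
From 28 November 2038 to 19 March 2040: 33 + 365 + 79 = 477 days (rest of 2038, 2039, to 19 March 2040 in 2040).
477 ÷ 7 = 68 full weeks with remainder 1, so 68 more Sundays after the first → 69.

69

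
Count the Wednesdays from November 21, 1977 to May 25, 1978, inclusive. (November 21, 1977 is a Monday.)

November 21, 1977 is a Monday; the first Wednesday on or after it is November 23, 1977 (2 days later).
From November 23, 1977 to May 25, 1978: 7 + 31 + 31 + 28 + 31 + 30 + 25 = 183 days (rest of November, December, January, February, March, April, May).
183 ÷ 7 = 26 full weeks with remainder 1, so 26 more Wednesdays after the first → 27.

27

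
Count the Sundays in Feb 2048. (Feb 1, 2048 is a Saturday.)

4

Feb 1, 2048 is a Saturday; the first Sunday on or after it is Feb 2, 2048 (1 day later).
From Feb 2, 2048 to Feb 29, 2048 is 29 − 2 = 27 days.
27 ÷ 7 = 3 full weeks with remainder 6, so 3 more Sundays after the first → 4.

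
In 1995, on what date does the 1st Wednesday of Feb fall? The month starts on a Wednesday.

Feb 1995 begins on a Wednesday, so the first Wednesday is Feb 1.

Feb 1, 1995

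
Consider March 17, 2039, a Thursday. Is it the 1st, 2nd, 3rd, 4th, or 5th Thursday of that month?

Day 17 falls in week ⌈17/7⌉ of the month.
Days 1–7 hold the 1st Thursday, 8–14 the 2nd, 15–21 the 3rd, 22–28 the 4th, 29–31 the 5th.
17 is in the range for the 3rd.

3rd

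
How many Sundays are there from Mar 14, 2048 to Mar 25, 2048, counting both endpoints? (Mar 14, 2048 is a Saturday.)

Mar 14, 2048 is a Saturday; the first Sunday on or after it is Mar 15, 2048 (1 day later).
From Mar 15, 2048 to Mar 25, 2048 is 25 − 15 = 10 days.
10 ÷ 7 = 1 full weeks with remainder 3, so 1 more Sundays after the first → 2.

2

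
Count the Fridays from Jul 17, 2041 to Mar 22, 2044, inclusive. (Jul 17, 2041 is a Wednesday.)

140

Jul 17, 2041 is a Wednesday; the first Friday on or after it is Jul 19, 2041 (2 days later).
From Jul 19, 2041 to Mar 22, 2044: 165 + 365 + 365 + 82 = 977 days (rest of 2041, 2042, 2043, to Mar 22, 2044 in 2044).
977 ÷ 7 = 139 full weeks with remainder 4, so 139 more Fridays after the first → 140.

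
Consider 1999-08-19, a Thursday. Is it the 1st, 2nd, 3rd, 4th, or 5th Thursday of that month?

3rd

Day 19 falls in week ⌈19/7⌉ of the month.
Days 1–7 hold the 1st Thursday, 8–14 the 2nd, 15–21 the 3rd, 22–28 the 4th, 29–31 the 5th.
19 is in the range for the 3rd.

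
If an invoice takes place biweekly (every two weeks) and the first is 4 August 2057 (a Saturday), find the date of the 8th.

10 November 2057

The 8th occurrence is 7 intervals after the first: 7 × 14 = 98 days after 4 August 2057.
August has 31 days — 27 days to the end of August leaves 71.
September has 30 days (41 left).
October has 31 days (10 left).
10 days into November → 10 November 2057.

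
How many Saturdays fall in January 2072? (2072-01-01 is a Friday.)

2072-01-01 is a Friday; the first Saturday on or after it is 2072-01-02 (1 day later).
From 2072-01-02 to 2072-01-31 is 31 − 2 = 29 days.
29 ÷ 7 = 4 full weeks with remainder 1, so 4 more Saturdays after the first → 5.

5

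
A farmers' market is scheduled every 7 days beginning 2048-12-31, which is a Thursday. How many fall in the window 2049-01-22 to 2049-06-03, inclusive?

Occurrences land 7·i days after 2048-12-31 for i = 0, 1, 2, …
2049-01-22 is 22 days after the start; 22 ÷ 7 = 3 remainder 1; since the remainder is 1, round up to i = 4. First occurrence in the window: #5 on 2049-01-28 (4×7 = 28 days in).
2049-06-03 is 154 days after the start; 154 ÷ 7 = 22 remainder 0. Last occurrence in the window: #23 on 2049-06-03.
Occurrences #5 through #23: 19 in total.

19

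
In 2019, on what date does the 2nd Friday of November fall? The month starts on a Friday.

November 2019 begins on a Friday, so the first Friday is November 1.
The 2nd Friday is 1 weeks later: 1 + 7 = 8.

November 8, 2019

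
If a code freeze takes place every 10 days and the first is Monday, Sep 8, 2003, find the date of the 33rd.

Jul 24, 2004

The 33rd occurrence is 32 intervals after the first: 32 × 10 = 320 days after Sep 8, 2003.
Sep has 30 days — 22 days to the end of Sep leaves 298.
Oct has 31 days (267 left).
Nov has 30 days (237 left).
Dec has 31 days (206 left).
Jan has 31 days (175 left).
Feb has 29 days (146 left).
Mar has 31 days (115 left).
Apr has 30 days (85 left).
May has 31 days (54 left).
Jun has 30 days (24 left).
24 days into Jul → Jul 24, 2004.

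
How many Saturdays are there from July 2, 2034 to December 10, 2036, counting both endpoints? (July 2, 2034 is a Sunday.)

July 2, 2034 is a Sunday; the first Saturday on or after it is July 8, 2034 (6 days later).
From July 8, 2034 to December 10, 2036: 176 + 365 + 345 = 886 days (rest of 2034, 2035, to December 10, 2036 in 2036).
886 ÷ 7 = 126 full weeks with remainder 4, so 126 more Saturdays after the first → 127.

127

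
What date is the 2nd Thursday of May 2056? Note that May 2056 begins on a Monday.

2056-05-11

May 2056 begins on a Monday, so the first Thursday is May 4 (3 days later).
The 2nd Thursday is 1 weeks later: 4 + 7 = 11.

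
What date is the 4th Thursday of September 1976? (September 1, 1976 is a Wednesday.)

September 1976 begins on a Wednesday, so the first Thursday is September 2 (1 day later).
The 4th Thursday is 3 weeks later: 2 + 21 = 23.

23 September 1976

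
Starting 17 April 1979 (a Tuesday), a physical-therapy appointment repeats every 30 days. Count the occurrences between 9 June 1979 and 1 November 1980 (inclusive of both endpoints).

Occurrences land 30·i days after 17 April 1979 for i = 0, 1, 2, …
9 June 1979 is 53 days after the start; 53 ÷ 30 = 1 remainder 23; since the remainder is 23, round up to i = 2. First occurrence in the window: #3 on 16 June 1979 (2×30 = 60 days in).
1 November 1980 is 564 days after the start; 564 ÷ 30 = 18 remainder 24. Last occurrence in the window: #19 on 8 October 1980.
Occurrences #3 through #19: 17 in total.

17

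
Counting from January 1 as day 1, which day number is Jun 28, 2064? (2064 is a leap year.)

Days in months before Jun: 31 + 29 + 31 + 30 + 31 = 152.
Plus 28 days into Jun → day 180.

180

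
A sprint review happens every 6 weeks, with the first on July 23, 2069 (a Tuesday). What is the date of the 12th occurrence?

The 12th occurrence is 11 intervals after the first: 11 × 42 = 462 days after July 23, 2069.
July has 31 days — 8 days to the end of July leaves 454.
From end of July to end of 2069 is 153 days (301 left).
January has 31 days (270 left).
February has 28 days (242 left).
March has 31 days (211 left).
April has 30 days (181 left).
May has 31 days (150 left).
June has 30 days (120 left).
July has 31 days (89 left).
August has 31 days (58 left).
September has 30 days (28 left).
28 days into October → October 28, 2070.

October 28, 2070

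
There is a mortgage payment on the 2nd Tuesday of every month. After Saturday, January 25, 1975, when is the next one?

February 11, 1975

January 1975 starts on a Wednesday; its first Tuesday is the 7th, so the 2nd Tuesday is the 14th — January 14, 1975.
That is not after January 25, 1975, so look at February 1975.
February 1975 starts on a Saturday; its first Tuesday is the 4th, so the 2nd Tuesday is the 11th — February 11, 1975.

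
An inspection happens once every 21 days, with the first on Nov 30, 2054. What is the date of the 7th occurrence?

Apr 5, 2055

The 7th occurrence is 6 intervals after the first: 6 × 21 = 126 days after Nov 30, 2054.
Nov has 30 days — 0 days to the end of Nov leaves 126.
Dec has 31 days (95 left).
Jan has 31 days (64 left).
Feb has 28 days (36 left).
Mar has 31 days (5 left).
5 days into Apr → Apr 5, 2055.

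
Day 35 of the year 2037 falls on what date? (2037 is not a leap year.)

January has 31 days (35 − 31 = 4 remain).
4 into February → February 4.

February 4, 2037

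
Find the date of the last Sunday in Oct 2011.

The first Sunday of Oct 2011 is Oct 2.
Oct 2011 has 31 days. Adding weeks: 2, 9, 16, 23, 30 — the last one ≤ 31 is the 30th.

Oct 30, 2011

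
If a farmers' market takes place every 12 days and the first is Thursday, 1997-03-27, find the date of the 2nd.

The 2nd occurrence is 1 interval after the first: 1 × 12 = 12 days after 1997-03-27.
March has 31 days — 4 days to the end of March leaves 8.
8 days into April → 1997-04-08.

1997-04-08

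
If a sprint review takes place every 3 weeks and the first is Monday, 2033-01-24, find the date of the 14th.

2033-10-24

The 14th occurrence is 13 intervals after the first: 13 × 21 = 273 days after 2033-01-24.
January has 31 days — 7 days to the end of January leaves 266.
February has 28 days (238 left).
March has 31 days (207 left).
April has 30 days (177 left).
May has 31 days (146 left).
June has 30 days (116 left).
July has 31 days (85 left).
August has 31 days (54 left).
September has 30 days (24 left).
24 days into October → 2033-10-24.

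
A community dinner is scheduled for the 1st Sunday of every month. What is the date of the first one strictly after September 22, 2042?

September 2042 starts on a Monday, so its 1st Sunday is September 7, 2042 (6 days in).
That is not after September 22, 2042, so look at October 2042.
October 2042 starts on a Wednesday, so its 1st Sunday is October 5, 2042 (4 days in).

October 5, 2042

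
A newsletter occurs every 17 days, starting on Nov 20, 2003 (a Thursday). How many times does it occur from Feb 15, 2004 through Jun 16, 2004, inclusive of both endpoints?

Occurrences land 17·i days after Nov 20, 2003 for i = 0, 1, 2, …
Feb 15, 2004 is 87 days after the start; 87 ÷ 17 = 5 remainder 2; since the remainder is 2, round up to i = 6. First occurrence in the window: #7 on Mar 1, 2004 (6×17 = 102 days in).
Jun 16, 2004 is 209 days after the start; 209 ÷ 17 = 12 remainder 5. Last occurrence in the window: #13 on Jun 11, 2004.
Occurrences #7 through #13: 7 in total.

7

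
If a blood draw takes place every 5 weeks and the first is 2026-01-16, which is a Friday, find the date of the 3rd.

The 3rd occurrence is 2 intervals after the first: 2 × 35 = 70 days after 2026-01-16.
January has 31 days — 15 days to the end of January leaves 55.
February has 28 days (27 left).
27 days into March → 2026-03-27.

2026-03-27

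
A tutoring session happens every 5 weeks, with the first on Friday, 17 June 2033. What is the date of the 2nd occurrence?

22 July 2033

The 2nd occurrence is 1 interval after the first: 1 × 35 = 35 days after 17 June 2033.
June has 30 days — 13 days to the end of June leaves 22.
22 days into July → 22 July 2033.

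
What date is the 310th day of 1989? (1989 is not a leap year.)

January has 31 days (310 − 31 = 279 remain).
February has 28 days (279 − 28 = 251 remain).
March has 31 days (251 − 31 = 220 remain).
April has 30 days (220 − 30 = 190 remain).
May has 31 days (190 − 31 = 159 remain).
June has 30 days (159 − 30 = 129 remain).
July has 31 days (129 − 31 = 98 remain).
August has 31 days (98 − 31 = 67 remain).
September has 30 days (67 − 30 = 37 remain).
October has 31 days (37 − 31 = 6 remain).
6 into November → November 6.

6 November 1989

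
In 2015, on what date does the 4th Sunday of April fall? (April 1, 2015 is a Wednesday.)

26 April 2015

April 2015 begins on a Wednesday, so the first Sunday is April 5 (4 days later).
The 4th Sunday is 3 weeks later: 5 + 21 = 26.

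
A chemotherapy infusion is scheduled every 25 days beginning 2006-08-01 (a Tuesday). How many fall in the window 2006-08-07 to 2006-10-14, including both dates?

Occurrences land 25·i days after 2006-08-01 for i = 0, 1, 2, …
2006-08-07 is 6 days after the start; 6 ÷ 25 = 0 remainder 6; since the remainder is 6, round up to i = 1. First occurrence in the window: #2 on 2006-08-26 (1×25 = 25 days in).
2006-10-14 is 74 days after the start; 74 ÷ 25 = 2 remainder 24. Last occurrence in the window: #3 on 2006-09-20.
Occurrences #2 through #3: 2 in total.

2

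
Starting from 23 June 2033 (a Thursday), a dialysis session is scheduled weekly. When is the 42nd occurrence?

6 April 2034

The 42nd occurrence is 41 intervals after the first: 41 × 7 = 287 days after 23 June 2033.
June has 30 days — 7 days to the end of June leaves 280.
July has 31 days (249 left).
August has 31 days (218 left).
September has 30 days (188 left).
October has 31 days (157 left).
November has 30 days (127 left).
December has 31 days (96 left).
January has 31 days (65 left).
February has 28 days (37 left).
March has 31 days (6 left).
6 days into April → 6 April 2034.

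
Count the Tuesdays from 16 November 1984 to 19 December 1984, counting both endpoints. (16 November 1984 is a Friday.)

16 November 1984 is a Friday; the first Tuesday on or after it is 20 November 1984 (4 days later).
From 20 November 1984 to 19 December 1984: 10 + 19 = 29 days (rest of November, December).
29 ÷ 7 = 4 full weeks with remainder 1, so 4 more Tuesdays after the first → 5.

5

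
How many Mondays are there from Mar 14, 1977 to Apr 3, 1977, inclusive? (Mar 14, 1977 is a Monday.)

3

Mar 14, 1977 is a Monday; the first Monday on or after it is Mar 14, 1977.
From Mar 14, 1977 to Apr 3, 1977: 17 + 3 = 20 days (rest of Mar, Apr).
20 ÷ 7 = 2 full weeks with remainder 6, so 2 more Mondays after the first → 3.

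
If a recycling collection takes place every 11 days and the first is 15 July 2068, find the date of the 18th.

18 January 2069

The 18th occurrence is 17 intervals after the first: 17 × 11 = 187 days after 15 July 2068.
July has 31 days — 16 days to the end of July leaves 171.
August has 31 days (140 left).
September has 30 days (110 left).
October has 31 days (79 left).
November has 30 days (49 left).
December has 31 days (18 left).
18 days into January → 18 January 2069.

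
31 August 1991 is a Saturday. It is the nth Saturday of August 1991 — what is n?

Day 31 falls in week ⌈31/7⌉ of the month.
Days 1–7 hold the 1st Saturday, 8–14 the 2nd, 15–21 the 3rd, 22–28 the 4th, 29–31 the 5th.
31 is in the range for the 5th.

5th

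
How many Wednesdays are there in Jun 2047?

4

Jun 1, 2047 is a Saturday; the first Wednesday on or after it is Jun 5, 2047 (4 days later).
From Jun 5, 2047 to Jun 30, 2047 is 30 − 5 = 25 days.
25 ÷ 7 = 3 full weeks with remainder 4, so 3 more Wednesdays after the first → 4.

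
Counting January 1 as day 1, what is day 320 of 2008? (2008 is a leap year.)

January has 31 days (320 − 31 = 289 remain).
February has 29 days (289 − 29 = 260 remain).
March has 31 days (260 − 31 = 229 remain).
April has 30 days (229 − 30 = 199 remain).
May has 31 days (199 − 31 = 168 remain).
June has 30 days (168 − 30 = 138 remain).
July has 31 days (138 − 31 = 107 remain).
August has 31 days (107 − 31 = 76 remain).
September has 30 days (76 − 30 = 46 remain).
October has 31 days (46 − 31 = 15 remain).
15 into November → November 15.

2008-11-15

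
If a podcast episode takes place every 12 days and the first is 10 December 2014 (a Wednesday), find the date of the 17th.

The 17th occurrence is 16 intervals after the first: 16 × 12 = 192 days after 10 December 2014.
December has 31 days — 21 days to the end of December leaves 171.
January has 31 days (140 left).
February has 28 days (112 left).
March has 31 days (81 left).
April has 30 days (51 left).
May has 31 days (20 left).
20 days into June → 20 June 2015.

20 June 2015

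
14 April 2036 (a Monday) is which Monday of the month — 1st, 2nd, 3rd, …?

2nd

Day 14 falls in week ⌈14/7⌉ of the month.
Days 1–7 hold the 1st Monday, 8–14 the 2nd, 15–21 the 3rd, 22–28 the 4th, 29–31 the 5th.
14 is in the range for the 2nd.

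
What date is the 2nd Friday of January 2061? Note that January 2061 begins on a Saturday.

January 14, 2061

January 2061 begins on a Saturday, so the first Friday is January 7 (6 days later).
The 2nd Friday is 1 weeks later: 7 + 7 = 14.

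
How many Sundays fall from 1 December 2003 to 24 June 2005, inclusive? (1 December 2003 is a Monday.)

81

1 December 2003 is a Monday; the first Sunday on or after it is 7 December 2003 (6 days later).
From 7 December 2003 to 24 June 2005: 24 + 366 + 175 = 565 days (rest of 2003, 2004, to 24 June 2005 in 2005).
565 ÷ 7 = 80 full weeks with remainder 5, so 80 more Sundays after the first → 81.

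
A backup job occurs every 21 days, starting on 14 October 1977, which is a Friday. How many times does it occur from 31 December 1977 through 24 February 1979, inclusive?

Occurrences land 21·i days after 14 October 1977 for i = 0, 1, 2, …
31 December 1977 is 78 days after the start; 78 ÷ 21 = 3 remainder 15; since the remainder is 15, round up to i = 4. First occurrence in the window: #5 on 6 January 1978 (4×21 = 84 days in).
24 February 1979 is 498 days after the start; 498 ÷ 21 = 23 remainder 15. Last occurrence in the window: #24 on 9 February 1979.
Occurrences #5 through #24: 20 in total.

20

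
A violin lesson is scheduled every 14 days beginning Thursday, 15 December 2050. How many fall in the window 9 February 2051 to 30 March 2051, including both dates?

Occurrences land 14·i days after 15 December 2050 for i = 0, 1, 2, …
9 February 2051 is 56 days after the start; 56 ÷ 14 = 4 remainder 0. First occurrence in the window: #5 on 9 February 2051 (4×14 = 56 days in).
30 March 2051 is 105 days after the start; 105 ÷ 14 = 7 remainder 7. Last occurrence in the window: #8 on 23 March 2051.
Occurrences #5 through #8: 4 in total.

4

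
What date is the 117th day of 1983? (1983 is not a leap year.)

27 April 1983

January has 31 days (117 − 31 = 86 remain).
February has 28 days (86 − 28 = 58 remain).
March has 31 days (58 − 31 = 27 remain).
27 into April → April 27.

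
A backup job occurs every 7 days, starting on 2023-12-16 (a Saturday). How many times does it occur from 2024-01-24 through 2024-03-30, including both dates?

Occurrences land 7·i days after 2023-12-16 for i = 0, 1, 2, …
2024-01-24 is 39 days after the start; 39 ÷ 7 = 5 remainder 4; since the remainder is 4, round up to i = 6. First occurrence in the window: #7 on 2024-01-27 (6×7 = 42 days in).
2024-03-30 is 105 days after the start; 105 ÷ 7 = 15 remainder 0. Last occurrence in the window: #16 on 2024-03-30.
Occurrences #7 through #16: 10 in total.

10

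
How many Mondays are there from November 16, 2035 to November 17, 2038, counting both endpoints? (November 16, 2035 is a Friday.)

157

November 16, 2035 is a Friday; the first Monday on or after it is November 19, 2035 (3 days later).
From November 19, 2035 to November 17, 2038: 42 + 366 + 365 + 321 = 1094 days (rest of 2035, 2036, 2037, to November 17, 2038 in 2038).
1094 ÷ 7 = 156 full weeks with remainder 2, so 156 more Mondays after the first → 157.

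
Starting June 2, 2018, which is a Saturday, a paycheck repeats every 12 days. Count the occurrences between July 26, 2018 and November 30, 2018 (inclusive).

Occurrences land 12·i days after June 2, 2018 for i = 0, 1, 2, …
July 26, 2018 is 54 days after the start; 54 ÷ 12 = 4 remainder 6; since the remainder is 6, round up to i = 5. First occurrence in the window: #6 on August 1, 2018 (5×12 = 60 days in).
November 30, 2018 is 181 days after the start; 181 ÷ 12 = 15 remainder 1. Last occurrence in the window: #16 on November 29, 2018.
Occurrences #6 through #16: 11 in total.

11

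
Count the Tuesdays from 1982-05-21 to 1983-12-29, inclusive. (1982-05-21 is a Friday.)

1982-05-21 is a Friday; the first Tuesday on or after it is 1982-05-25 (4 days later).
From 1982-05-25 to 1983-12-29: 220 + 363 = 583 days (rest of 1982, to 1983-12-29 in 1983).
583 ÷ 7 = 83 full weeks with remainder 2, so 83 more Tuesdays after the first → 84.

84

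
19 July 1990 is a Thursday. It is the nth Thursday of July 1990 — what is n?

3rd

Day 19 falls in week ⌈19/7⌉ of the month.
Days 1–7 hold the 1st Thursday, 8–14 the 2nd, 15–21 the 3rd, 22–28 the 4th, 29–31 the 5th.
19 is in the range for the 3rd.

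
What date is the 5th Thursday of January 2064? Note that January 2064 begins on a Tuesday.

2064-01-31

January 2064 begins on a Tuesday, so the first Thursday is January 3 (2 days later).
The 5th Thursday is 4 weeks later: 3 + 28 = 31.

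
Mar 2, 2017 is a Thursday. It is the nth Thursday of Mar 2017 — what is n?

Day 2 falls in week ⌈2/7⌉ of the month.
Days 1–7 hold the 1st Thursday, 8–14 the 2nd, 15–21 the 3rd, 22–28 the 4th, 29–31 the 5th.
2 is in the range for the 1st.

1st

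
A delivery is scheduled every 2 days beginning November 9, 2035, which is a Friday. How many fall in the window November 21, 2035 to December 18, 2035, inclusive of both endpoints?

14

Occurrences land 2·i days after November 9, 2035 for i = 0, 1, 2, …
November 21, 2035 is 12 days after the start; 12 ÷ 2 = 6 remainder 0. First occurrence in the window: #7 on November 21, 2035 (6×2 = 12 days in).
December 18, 2035 is 39 days after the start; 39 ÷ 2 = 19 remainder 1. Last occurrence in the window: #20 on December 17, 2035.
Occurrences #7 through #20: 14 in total.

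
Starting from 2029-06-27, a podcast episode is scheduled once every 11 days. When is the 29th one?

2030-05-01

The 29th occurrence is 28 intervals after the first: 28 × 11 = 308 days after 2029-06-27.
June has 30 days — 3 days to the end of June leaves 305.
July has 31 days (274 left).
August has 31 days (243 left).
September has 30 days (213 left).
October has 31 days (182 left).
November has 30 days (152 left).
December has 31 days (121 left).
January has 31 days (90 left).
February has 28 days (62 left).
March has 31 days (31 left).
April has 30 days (1 left).
1 day into May → 2030-05-01.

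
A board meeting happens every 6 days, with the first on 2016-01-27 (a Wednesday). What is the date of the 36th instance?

2016-08-24

The 36th occurrence is 35 intervals after the first: 35 × 6 = 210 days after 2016-01-27.
January has 31 days — 4 days to the end of January leaves 206.
February has 29 days (177 left).
March has 31 days (146 left).
April has 30 days (116 left).
May has 31 days (85 left).
June has 30 days (55 left).
July has 31 days (24 left).
24 days into August → 2016-08-24.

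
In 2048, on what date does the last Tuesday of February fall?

25 February 2048

The first Tuesday of February 2048 is February 4.
February 2048 has 29 days. Adding weeks: 4, 11, 18, 25 — the last one ≤ 29 is the 25th.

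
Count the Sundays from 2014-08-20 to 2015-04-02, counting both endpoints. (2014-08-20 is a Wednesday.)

32

2014-08-20 is a Wednesday; the first Sunday on or after it is 2014-08-24 (4 days later).
From 2014-08-24 to 2015-04-02: 7 + 30 + 31 + 30 + 31 + 31 + 28 + 31 + 2 = 221 days (rest of August, September, October, November, December, January, February, March, April).
221 ÷ 7 = 31 full weeks with remainder 4, so 31 more Sundays after the first → 32.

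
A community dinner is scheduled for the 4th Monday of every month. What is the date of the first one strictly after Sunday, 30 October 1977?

28 November 1977

October 1977 starts on a Saturday; its first Monday is the 3rd, so the 4th Monday is the 24th — 24 October 1977.
That is not after 30 October 1977, so look at November 1977.
November 1977 starts on a Tuesday; its first Monday is the 7th, so the 4th Monday is the 28th — 28 November 1977.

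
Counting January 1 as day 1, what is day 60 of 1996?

January has 31 days (60 − 31 = 29 remain).
29 into February → February 29.

29 February 1996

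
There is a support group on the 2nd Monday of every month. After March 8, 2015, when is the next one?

March 2015 starts on a Sunday; its first Monday is the 2nd, so the 2nd Monday is the 9th — March 9, 2015.
March 9, 2015 is after March 8, 2015, so that is the next one.

March 9, 2015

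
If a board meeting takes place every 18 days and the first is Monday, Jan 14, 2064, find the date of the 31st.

Jul 7, 2065

The 31st occurrence is 30 intervals after the first: 30 × 18 = 540 days after Jan 14, 2064.
Jan has 31 days — 17 days to the end of Jan leaves 523.
From end of Jan to end of 2064 is 335 days (188 left).
Jan has 31 days (157 left).
Feb has 28 days (129 left).
Mar has 31 days (98 left).
Apr has 30 days (68 left).
May has 31 days (37 left).
Jun has 30 days (7 left).
7 days into Jul → Jul 7, 2065.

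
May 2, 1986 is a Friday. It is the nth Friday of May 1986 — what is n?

Day 2 falls in week ⌈2/7⌉ of the month.
Days 1–7 hold the 1st Friday, 8–14 the 2nd, 15–21 the 3rd, 22–28 the 4th, 29–31 the 5th.
2 is in the range for the 1st.

1st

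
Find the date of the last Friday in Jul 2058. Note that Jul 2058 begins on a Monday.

Jul 26, 2058

Jul 2058 begins on a Monday, so the first Friday is Jul 5 (4 days later).
Jul 2058 has 31 days. Adding weeks: 5, 12, 19, 26 — the last one ≤ 31 is the 26th.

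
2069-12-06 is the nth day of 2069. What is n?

Days in months before December: 31 + 28 + 31 + 30 + 31 + 30 + 31 + 31 + 30 + 31 + 30 = 334.
Plus 6 days into December → day 340.

340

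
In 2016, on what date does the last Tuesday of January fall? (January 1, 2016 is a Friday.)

2016-01-26

January 2016 begins on a Friday, so the first Tuesday is January 5 (4 days later).
January 2016 has 31 days. Adding weeks: 5, 12, 19, 26 — the last one ≤ 31 is the 26th.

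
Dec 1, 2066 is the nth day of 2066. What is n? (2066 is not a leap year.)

335

Days in months before Dec: 31 + 28 + 31 + 30 + 31 + 30 + 31 + 31 + 30 + 31 + 30 = 334.
Plus 1 day into Dec → day 335.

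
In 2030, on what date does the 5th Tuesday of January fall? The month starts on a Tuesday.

January 2030 begins on a Tuesday, so the first Tuesday is January 1.
The 5th Tuesday is 4 weeks later: 1 + 28 = 29.

2030-01-29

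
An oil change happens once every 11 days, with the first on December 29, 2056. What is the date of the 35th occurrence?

January 7, 2058

The 35th occurrence is 34 intervals after the first: 34 × 11 = 374 days after December 29, 2056.
December has 31 days — 2 days to the end of December leaves 372.
January has 31 days (341 left).
February has 28 days (313 left).
March has 31 days (282 left).
April has 30 days (252 left).
May has 31 days (221 left).
June has 30 days (191 left).
July has 31 days (160 left).
August has 31 days (129 left).
September has 30 days (99 left).
October has 31 days (68 left).
November has 30 days (38 left).
December has 31 days (7 left).
7 days into January → January 7, 2058.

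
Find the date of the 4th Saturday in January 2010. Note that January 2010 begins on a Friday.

January 23, 2010

January 2010 begins on a Friday, so the first Saturday is January 2 (1 day later).
The 4th Saturday is 3 weeks later: 2 + 21 = 23.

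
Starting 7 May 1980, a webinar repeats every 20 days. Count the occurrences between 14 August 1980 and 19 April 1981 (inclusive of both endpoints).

Occurrences land 20·i days after 7 May 1980 for i = 0, 1, 2, …
14 August 1980 is 99 days after the start; 99 ÷ 20 = 4 remainder 19; since the remainder is 19, round up to i = 5. First occurrence in the window: #6 on 15 August 1980 (5×20 = 100 days in).
19 April 1981 is 347 days after the start; 347 ÷ 20 = 17 remainder 7. Last occurrence in the window: #18 on 12 April 1981.
Occurrences #6 through #18: 13 in total.

13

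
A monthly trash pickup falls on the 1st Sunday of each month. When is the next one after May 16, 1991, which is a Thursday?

May 1991 starts on a Wednesday, so its 1st Sunday is May 5, 1991 (4 days in).
That is not after May 16, 1991, so look at June 1991.
June 1991 starts on a Saturday, so its 1st Sunday is June 2, 1991 (1 day in).

June 2, 1991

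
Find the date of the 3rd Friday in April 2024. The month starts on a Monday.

2024-04-19

April 2024 begins on a Monday, so the first Friday is April 5 (4 days later).
The 3rd Friday is 2 weeks later: 5 + 14 = 19.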